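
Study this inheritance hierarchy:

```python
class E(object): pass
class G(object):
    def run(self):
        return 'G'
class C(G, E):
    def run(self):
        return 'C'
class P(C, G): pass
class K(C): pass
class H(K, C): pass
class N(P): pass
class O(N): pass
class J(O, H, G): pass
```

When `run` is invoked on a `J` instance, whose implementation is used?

L[J] = J + merge(L[O], L[H], L[G], [O H G])
  take O:  [O N P C G E object] + [H K C G E object] + [G object] + [O H G]
  take N:  [N P C G E object] + [H K C G E object] + [G object] + [H G]
  take P:  [P C G E object] + [H K C G E object] + [G object] + [H G]
  take H:  [C G E object] + [H K C G E object] + [G object] + [H G]
  take K:  [C G E object] + [K C G E object] + [G object] + [G]
  take C:  [C G E object] + [C G E object] + [G object] + [G]
  take G:  [G E object] + [G E object] + [G object] + [G]
  take E:  [E object] + [E object] + [object]
  take object:  [object] + [object] + [object]
MRO: J O N P H K C G E object
run is defined in: C, G. First along the MRO is C.

C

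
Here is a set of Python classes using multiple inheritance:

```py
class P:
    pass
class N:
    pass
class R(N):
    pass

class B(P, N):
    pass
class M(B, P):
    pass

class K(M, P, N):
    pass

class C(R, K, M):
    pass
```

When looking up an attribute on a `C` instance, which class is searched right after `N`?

L[C] = C + merge(L[R], L[K], L[M], [R K M])
  take R:  [R N object] + [K M B P N object] + [M B P N object] + [R K M]
  take K:  [N object] + [K M B P N object] + [M B P N object] + [K M]
  take M:  [N object] + [M B P N object] + [M B P N object] + [M]
  take B:  [N object] + [B P N object] + [B P N object]
  take P:  [N object] + [P N object] + [P N object]
  take N:  [N object] + [N object] + [N object]
  take object:  [object] + [object] + [object]
MRO: C R K M B P N object
N is at position 6; next is object.

object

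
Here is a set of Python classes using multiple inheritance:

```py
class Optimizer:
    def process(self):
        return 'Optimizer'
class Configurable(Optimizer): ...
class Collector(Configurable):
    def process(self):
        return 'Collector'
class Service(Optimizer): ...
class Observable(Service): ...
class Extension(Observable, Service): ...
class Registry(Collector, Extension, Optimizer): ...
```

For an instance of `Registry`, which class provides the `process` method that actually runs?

L[Registry] = Registry + merge(L[Collector], L[Extension], L[Optimizer], [Collector Extension Optimizer])
  take Collector:  [Collector Configurable Optimizer object] + [Extension Observable Service Optimizer object] + [Optimizer object] + [Collector Extension Optimizer]
  take Configurable:  [Configurable Optimizer object] + [Extension Observable Service Optimizer object] + [Optimizer object] + [Extension Optimizer]
  take Extension:  [Optimizer object] + [Extension Observable Service Optimizer object] + [Optimizer object] + [Extension Optimizer]
  take Observable:  [Optimizer object] + [Observable Service Optimizer object] + [Optimizer object] + [Optimizer]
  take Service:  [Optimizer object] + [Service Optimizer object] + [Optimizer object] + [Optimizer]
  take Optimizer:  [Optimizer object] + [Optimizer object] + [Optimizer object] + [Optimizer]
  take object:  [object] + [object] + [object]
MRO: Registry Collector Configurable Extension Observable Service Optimizer object
process is defined in: Collector, Optimizer. First along the MRO is Collector.

Collector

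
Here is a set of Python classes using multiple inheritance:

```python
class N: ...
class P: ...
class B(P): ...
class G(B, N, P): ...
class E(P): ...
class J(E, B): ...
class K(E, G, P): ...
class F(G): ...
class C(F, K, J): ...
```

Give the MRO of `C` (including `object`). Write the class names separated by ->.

L[C] = C + merge(L[F], L[K], L[J], [F K J])
  take F:  [F G B N P object] + [K E G B N P object] + [J E B P object] + [F K J]
  take K:  [G B N P object] + [K E G B N P object] + [J E B P object] + [K J]
  take J:  [G B N P object] + [E G B N P object] + [J E B P object] + [J]
  take E:  [G B N P object] + [E G B N P object] + [E B P object]
  take G:  [G B N P object] + [G B N P object] + [B P object]
  take B:  [B N P object] + [B N P object] + [B P object]
  take N:  [N P object] + [N P object] + [P object]
  take P:  [P object] + [P object] + [P object]
  take object:  [object] + [object] + [object]

C -> F -> K -> J -> E -> G -> B -> N -> P -> object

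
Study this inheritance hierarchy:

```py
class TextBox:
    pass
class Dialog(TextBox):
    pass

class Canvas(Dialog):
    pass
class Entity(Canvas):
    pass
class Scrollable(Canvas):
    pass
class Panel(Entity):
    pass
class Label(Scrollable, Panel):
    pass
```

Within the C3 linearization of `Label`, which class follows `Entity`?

L[Label] = Label + merge(L[Scrollable], L[Panel], [Scrollable Panel])
  take Scrollable:  [Scrollable Canvas Dialog TextBox object] + [Panel Entity Canvas Dialog TextBox object] + [Scrollable Panel]
  take Panel:  [Canvas Dialog TextBox object] + [Panel Entity Canvas Dialog TextBox object] + [Panel]
  take Entity:  [Canvas Dialog TextBox object] + [Entity Canvas Dialog TextBox object]
  take Canvas:  [Canvas Dialog TextBox object] + [Canvas Dialog TextBox object]
  take Dialog:  [Dialog TextBox object] + [Dialog TextBox object]
  take TextBox:  [TextBox object] + [TextBox object]
  take object:  [object] + [object]
MRO: Label Scrollable Panel Entity Canvas Dialog TextBox object
Entity is at position 3; next is Canvas.

Canvas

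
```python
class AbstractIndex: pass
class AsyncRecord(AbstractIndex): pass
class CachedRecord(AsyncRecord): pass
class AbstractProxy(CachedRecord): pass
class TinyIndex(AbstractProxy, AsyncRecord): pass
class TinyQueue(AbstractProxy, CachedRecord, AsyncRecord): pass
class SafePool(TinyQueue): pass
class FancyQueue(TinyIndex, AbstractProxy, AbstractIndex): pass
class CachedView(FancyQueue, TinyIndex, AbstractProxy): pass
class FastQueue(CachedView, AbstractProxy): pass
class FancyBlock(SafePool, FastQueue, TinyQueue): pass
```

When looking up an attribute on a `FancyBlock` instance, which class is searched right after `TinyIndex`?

L[FancyBlock] = FancyBlock + merge(L[SafePool], L[FastQueue], L[TinyQueue], [SafePool FastQueue TinyQueue])
  take SafePool:  [SafePool TinyQueue AbstractProxy CachedRecord AsyncRecord AbstractIndex object] + [FastQueue CachedView FancyQueue TinyIndex AbstractProxy CachedRecord AsyncRecord AbstractIndex object] + [TinyQueue AbstractProxy CachedRecord AsyncRecord AbstractIndex object] + [SafePool FastQueue TinyQueue]
  take FastQueue:  [TinyQueue AbstractProxy CachedRecord AsyncRecord AbstractIndex object] + [FastQueue CachedView FancyQueue TinyIndex AbstractProxy CachedRecord AsyncRecord AbstractIndex object] + [TinyQueue AbstractProxy CachedRecord AsyncRecord AbstractIndex object] + [FastQueue TinyQueue]
  take TinyQueue:  [TinyQueue AbstractProxy CachedRecord AsyncRecord AbstractIndex object] + [CachedView FancyQueue TinyIndex AbstractProxy CachedRecord AsyncRecord AbstractIndex object] + [TinyQueue AbstractProxy CachedRecord AsyncRecord AbstractIndex object] + [TinyQueue]
  take CachedView:  [AbstractProxy CachedRecord AsyncRecord AbstractIndex object] + [CachedView FancyQueue TinyIndex AbstractProxy CachedRecord AsyncRecord AbstractIndex object] + [AbstractProxy CachedRecord AsyncRecord AbstractIndex object]
  take FancyQueue:  [AbstractProxy CachedRecord AsyncRecord AbstractIndex object] + [FancyQueue TinyIndex AbstractProxy CachedRecord AsyncRecord AbstractIndex object] + [AbstractProxy CachedRecord AsyncRecord AbstractIndex object]
  take TinyIndex:  [AbstractProxy CachedRecord AsyncRecord AbstractIndex object] + [TinyIndex AbstractProxy CachedRecord AsyncRecord AbstractIndex object] + [AbstractProxy CachedRecord AsyncRecord AbstractIndex object]
  take AbstractProxy:  [AbstractProxy CachedRecord AsyncRecord AbstractIndex object] + [AbstractProxy CachedRecord AsyncRecord AbstractIndex object] + [AbstractProxy CachedRecord AsyncRecord AbstractIndex object]
  take CachedRecord:  [CachedRecord AsyncRecord AbstractIndex object] + [CachedRecord AsyncRecord AbstractIndex object] + [CachedRecord AsyncRecord AbstractIndex object]
  take AsyncRecord:  [AsyncRecord AbstractIndex object] + [AsyncRecord AbstractIndex object] + [AsyncRecord AbstractIndex object]
  take AbstractIndex:  [AbstractIndex object] + [AbstractIndex object] + [AbstractIndex object]
  take object:  [object] + [object] + [object]
MRO: FancyBlock SafePool FastQueue TinyQueue CachedView FancyQueue TinyIndex AbstractProxy CachedRecord AsyncRecord AbstractIndex object
TinyIndex is at position 6; next is AbstractProxy.

AbstractProxy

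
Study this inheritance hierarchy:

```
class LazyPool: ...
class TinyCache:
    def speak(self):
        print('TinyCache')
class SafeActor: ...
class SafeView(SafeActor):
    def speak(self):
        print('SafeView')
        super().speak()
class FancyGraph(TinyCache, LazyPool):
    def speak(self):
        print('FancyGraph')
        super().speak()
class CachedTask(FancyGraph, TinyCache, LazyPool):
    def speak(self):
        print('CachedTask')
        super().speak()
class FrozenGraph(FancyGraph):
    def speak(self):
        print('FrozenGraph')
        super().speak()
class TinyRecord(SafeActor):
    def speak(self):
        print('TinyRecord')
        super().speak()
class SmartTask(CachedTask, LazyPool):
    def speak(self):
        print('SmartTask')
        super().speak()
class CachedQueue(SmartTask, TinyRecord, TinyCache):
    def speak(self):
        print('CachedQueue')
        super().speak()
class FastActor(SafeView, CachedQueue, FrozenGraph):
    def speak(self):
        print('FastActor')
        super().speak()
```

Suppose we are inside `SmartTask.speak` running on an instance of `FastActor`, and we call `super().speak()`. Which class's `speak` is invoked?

L[FastActor] = FastActor + merge(L[SafeView], L[CachedQueue], L[FrozenGraph], [SafeView CachedQueue FrozenGraph])
  take SafeView:  [SafeView SafeActor object] + [CachedQueue SmartTask CachedTask FancyGraph TinyRecord TinyCache LazyPool SafeActor object] + [FrozenGraph FancyGraph TinyCache LazyPool object] + [SafeView CachedQueue FrozenGraph]
  take CachedQueue:  [SafeActor object] + [CachedQueue SmartTask CachedTask FancyGraph TinyRecord TinyCache LazyPool SafeActor object] + [FrozenGraph FancyGraph TinyCache LazyPool object] + [CachedQueue FrozenGraph]
  take SmartTask:  [SafeActor object] + [SmartTask CachedTask FancyGraph TinyRecord TinyCache LazyPool SafeActor object] + [FrozenGraph FancyGraph TinyCache LazyPool object] + [FrozenGraph]
  take CachedTask:  [SafeActor object] + [CachedTask FancyGraph TinyRecord TinyCache LazyPool SafeActor object] + [FrozenGraph FancyGraph TinyCache LazyPool object] + [FrozenGraph]
  take FrozenGraph:  [SafeActor object] + [FancyGraph TinyRecord TinyCache LazyPool SafeActor object] + [FrozenGraph FancyGraph TinyCache LazyPool object] + [FrozenGraph]
  take FancyGraph:  [SafeActor object] + [FancyGraph TinyRecord TinyCache LazyPool SafeActor object] + [FancyGraph TinyCache LazyPool object]
  take TinyRecord:  [SafeActor object] + [TinyRecord TinyCache LazyPool SafeActor object] + [TinyCache LazyPool object]
  take TinyCache:  [SafeActor object] + [TinyCache LazyPool SafeActor object] + [TinyCache LazyPool object]
  take LazyPool:  [SafeActor object] + [LazyPool SafeActor object] + [LazyPool object]
  take SafeActor:  [SafeActor object] + [SafeActor object] + [object]
  take object:  [object] + [object] + [object]
MRO: FastActor SafeView CachedQueue SmartTask CachedTask FrozenGraph FancyGraph TinyRecord TinyCache LazyPool SafeActor object
super() in SmartTask.speak on a FastActor instance goes to the class after SmartTask in FastActor's MRO: CachedTask.

CachedTask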